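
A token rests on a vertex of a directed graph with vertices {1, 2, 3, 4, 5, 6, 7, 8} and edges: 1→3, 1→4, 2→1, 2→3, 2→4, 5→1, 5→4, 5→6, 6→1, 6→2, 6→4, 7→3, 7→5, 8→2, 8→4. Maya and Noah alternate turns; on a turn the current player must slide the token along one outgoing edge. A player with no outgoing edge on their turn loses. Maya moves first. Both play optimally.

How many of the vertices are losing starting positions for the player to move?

Work bottom-up. With no move the player to move loses. Otherwise the position is W if at least one move leads to an L position for the opponent, and L if every move leads to a W.
Every edge goes from a vertex to one that appears earlier in the order 4, 3, 1, 2, 6, 5, 7, 8, so processing vertices in that order labels each vertex after all of its successors.
4: no outgoing edge → L
3: no outgoing edge → L
1: →3(L), so W
2: →3(L), so W
6: →4(L), so W
5: →4(L), so W
7: →3(L), so W
8: →4(L), so W
The L vertices are 3, 4; that is 2 in all.

2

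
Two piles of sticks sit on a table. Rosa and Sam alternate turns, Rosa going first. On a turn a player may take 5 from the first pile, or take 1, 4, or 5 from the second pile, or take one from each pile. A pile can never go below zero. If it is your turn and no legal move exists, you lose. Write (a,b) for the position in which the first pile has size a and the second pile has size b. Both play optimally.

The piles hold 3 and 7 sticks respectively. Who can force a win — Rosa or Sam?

Rosa wins.

Classify positions by backward induction: terminal positions (no move available) are L. From any other position, the mover wins iff some move reaches an L.
No move ever increases a pile, so every position that can arise here has a ≤ 3 and b ≤ 7; it is enough to label the cells with 0 ≤ a ≤ 3 and 0 ≤ b ≤ 7.
Every move lowers a or b (never raises either), so fill the grid row by row in increasing a, and left to right within a row: each cell's successors are then already labelled.
      b=0  b=1  b=2  b=3  b=4  b=5  b=6  b=7
a=0:    L    W    L    W    W    W    W    W
a=1:    L    W    L    W    W    W    W    W
a=2:    L    W    L    W    W    W    W    W
a=3:    L    W    L    W    W    W    W    W
Cells with no legal move (terminal, hence L): (0,0), (1,0), (2,0), (3,0).
The remaining L cells, each justified by listing all of its moves:
(0,2): the only move is to (0,1)(W), a W ⇒ L
(1,2): moves to (1,1)(W), (0,1)(W); every one is W ⇒ L
(2,2): moves to (2,1)(W), (1,1)(W); every one is W ⇒ L
(3,2): moves to (3,1)(W), (2,1)(W); every one is W ⇒ L
Every other cell has at least one move into one of the L cells above, so it is W.
From (3,7) Rosa can move to (3,2), reaching an L position.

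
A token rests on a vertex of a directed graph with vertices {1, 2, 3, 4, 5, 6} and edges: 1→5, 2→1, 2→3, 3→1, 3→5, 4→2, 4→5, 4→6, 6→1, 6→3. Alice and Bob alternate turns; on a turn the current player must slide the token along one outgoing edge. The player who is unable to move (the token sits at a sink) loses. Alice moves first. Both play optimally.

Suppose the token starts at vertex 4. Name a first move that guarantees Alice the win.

Compute win/loss labels from the base case upward. A position with no move is L. Any other position is W if it can reach an L in one move, else L.
Every edge goes from a vertex to one that appears earlier in the order 5, 1, 3, 2, 6, 4, so processing vertices in that order labels each vertex after all of its successors.
5: no outgoing edge → L
1: W (go to 5, an L position)
3: W (go to 5, an L position)
2: L (options 3(W), 1(W) are all W)
6: L (options 3(W), 1(W) are all W)
4: W (go to 6, an L position)
From 4, the L positions reachable in one move are: 6, 2, 5. Any move reaching one of these is winning.

Move to 6.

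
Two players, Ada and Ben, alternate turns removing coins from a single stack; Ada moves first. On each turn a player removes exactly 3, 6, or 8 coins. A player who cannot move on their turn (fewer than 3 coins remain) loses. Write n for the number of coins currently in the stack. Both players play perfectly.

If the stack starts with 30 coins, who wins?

Work bottom-up. With no move the player to move loses. Otherwise the position is W if at least one move leads to an L position for the opponent, and L if every move leads to a W.
n=0: no move → L
n=1: no move → L
n=2: no move → L
n=3: →0(L), so W
n=4: →1(L), so W
n=5: →2(L), so W
n=6: →0(L), so W
n=7: →1(L), so W
n=8: →2(L), so W
n=9: →1(L), so W
n=10: →2(L), so W
n=11: →8(W), 5(W), 3(W) — all W, so L
n=12: →9(W), 6(W), 4(W) — all W, so L
n=13: →10(W), 7(W), 5(W) — all W, so L
n=14: →11(L), so W
n=15: →12(L), so W
n=16: →13(L), so W
n=17: →11(L), so W
n=18: →12(L), so W
n=19: →13(L), so W
n=20: →12(L), so W
n=21: →13(L), so W
n=22: →19(W), 16(W), 14(W) — all W, so L
n=23: →20(W), 17(W), 15(W) — all W, so L
n=24: →21(W), 18(W), 16(W) — all W, so L
n=25: →22(L), so W
n=26: →23(L), so W
n=27: →24(L), so W
n=28: →22(L), so W
n=29: →23(L), so W
n=30: →24(L), so W
From 30 Ada can remove 6, leaving 24, reaching an L position.

Ada wins.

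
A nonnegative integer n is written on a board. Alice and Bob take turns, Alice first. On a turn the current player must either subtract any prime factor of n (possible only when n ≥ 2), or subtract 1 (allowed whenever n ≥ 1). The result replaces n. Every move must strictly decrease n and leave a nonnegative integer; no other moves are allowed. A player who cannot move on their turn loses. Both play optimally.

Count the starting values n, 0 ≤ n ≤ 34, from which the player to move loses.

9

Classify positions by backward induction: terminal positions (no move available) are L. From any other position, the mover wins iff some move reaches an L.
n=0: no move → L
n=1: can move to 0, which is L ⇒ W
n=2: can move to 0, which is L ⇒ W
n=3: can move to 0, which is L ⇒ W
n=4: moves to 2(W), 3(W); every one is W ⇒ L
n=5: can move to 0, which is L ⇒ W
n=6: can move to 4, which is L ⇒ W
n=7: can move to 0, which is L ⇒ W
n=8: moves to 6(W), 7(W); every one is W ⇒ L
n=9: can move to 8, which is L ⇒ W
n=10: can move to 8, which is L ⇒ W
n=11: can move to 0, which is L ⇒ W
n=12: moves to 9(W), 10(W), 11(W); every one is W ⇒ L
n=13: can move to 0, which is L ⇒ W
n=14: can move to 12, which is L ⇒ W
n=15: can move to 12, which is L ⇒ W
n=16: moves to 14(W), 15(W); every one is W ⇒ L
n=17: can move to 0, which is L ⇒ W
n=18: can move to 16, which is L ⇒ W
n=19: can move to 0, which is L ⇒ W
n=20: moves to 15(W), 18(W), 19(W); every one is W ⇒ L
n=21: can move to 20, which is L ⇒ W
n=22: can move to 20, which is L ⇒ W
n=23: can move to 0, which is L ⇒ W
n=24: moves to 21(W), 22(W), 23(W); every one is W ⇒ L
n=25: can move to 20, which is L ⇒ W
n=26: can move to 24, which is L ⇒ W
n=27: can move to 24, which is L ⇒ W
n=28: moves to 21(W), 26(W), 27(W); every one is W ⇒ L
n=29: can move to 0, which is L ⇒ W
n=30: can move to 28, which is L ⇒ W
n=31: can move to 0, which is L ⇒ W
n=32: moves to 30(W), 31(W); every one is W ⇒ L
n=33: can move to 32, which is L ⇒ W
n=34: can move to 32, which is L ⇒ W
L entries with 0 ≤ n ≤ 34: n = 0, 4, 8, 12, 16, 20, 24, 28, 32; that makes 9.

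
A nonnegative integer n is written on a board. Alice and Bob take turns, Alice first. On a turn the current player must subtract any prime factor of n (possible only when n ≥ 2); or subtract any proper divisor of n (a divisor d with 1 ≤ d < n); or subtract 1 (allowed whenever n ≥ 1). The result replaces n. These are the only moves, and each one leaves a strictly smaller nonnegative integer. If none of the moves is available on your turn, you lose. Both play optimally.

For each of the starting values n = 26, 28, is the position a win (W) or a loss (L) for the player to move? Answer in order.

26: L, 28: W

Classify positions by backward induction: terminal positions (no move available) are L. From any other position, the mover wins iff some move reaches an L.
n=0: no move → L
n=1: W (go to 0, an L position)
n=2: W (go to 0, an L position)
n=3: W (go to 0, an L position)
n=4: L (options 2(W), 3(W) are all W)
n=5: W (go to 0, an L position)
n=6: W (go to 4, an L position)
n=7: W (go to 0, an L position)
n=8: W (go to 4, an L position)
n=9: L (options 6(W), 8(W) are all W)
n=10: W (go to 9, an L position)
n=11: W (go to 0, an L position)
n=12: W (go to 9, an L position)
n=13: W (go to 0, an L position)
n=14: L (options 7(W), 12(W), 13(W) are all W)
n=15: W (go to 14, an L position)
n=16: W (go to 14, an L position)
n=17: W (go to 0, an L position)
n=18: W (go to 9, an L position)
n=19: W (go to 0, an L position)
n=20: L (options 10(W), 15(W), 16(W), 18(W), 19(W) are all W)
n=21: W (go to 14, an L position)
n=22: W (go to 20, an L position)
n=23: W (go to 0, an L position)
n=24: W (go to 20, an L position)
n=25: W (go to 20, an L position)
n=26: L (options 13(W), 24(W), 25(W) are all W)
n=27: W (go to 26, an L position)
n=28: W (go to 14, an L position)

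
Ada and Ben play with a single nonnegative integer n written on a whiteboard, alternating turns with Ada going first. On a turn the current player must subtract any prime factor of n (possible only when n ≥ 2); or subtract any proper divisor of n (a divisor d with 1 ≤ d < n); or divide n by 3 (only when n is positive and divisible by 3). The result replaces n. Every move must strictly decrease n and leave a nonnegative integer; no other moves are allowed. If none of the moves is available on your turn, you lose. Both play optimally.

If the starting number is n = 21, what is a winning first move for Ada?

Move to 14.

Label each position W (a win for the player to move) or L (a loss). A position with no legal move is L; any other position is W exactly when some move reaches an L, and L when every move reaches a W.
n=0: no move → L
n=1: no move → L
n=2: W (go to 0, an L position)
n=3: W (go to 0, an L position)
n=4: L (options 2(W), 3(W) are all W)
n=5: W (go to 0, an L position)
n=6: W (go to 4, an L position)
n=7: W (go to 0, an L position)
n=8: W (go to 4, an L position)
n=9: L (options 3(W), 6(W), 8(W) are all W)
n=10: W (go to 9, an L position)
n=11: W (go to 0, an L position)
n=12: W (go to 4, an L position)
n=13: W (go to 0, an L position)
n=14: L (options 7(W), 12(W), 13(W) are all W)
n=15: W (go to 14, an L position)
n=16: W (go to 14, an L position)
n=17: W (go to 0, an L position)
n=18: W (go to 9, an L position)
n=19: W (go to 0, an L position)
n=20: L (options 10(W), 15(W), 16(W), 18(W), 19(W) are all W)
n=21: W (go to 14, an L position)
From 21, the L positions reachable in one move are: 14, 20. Any move reaching one of these is winning.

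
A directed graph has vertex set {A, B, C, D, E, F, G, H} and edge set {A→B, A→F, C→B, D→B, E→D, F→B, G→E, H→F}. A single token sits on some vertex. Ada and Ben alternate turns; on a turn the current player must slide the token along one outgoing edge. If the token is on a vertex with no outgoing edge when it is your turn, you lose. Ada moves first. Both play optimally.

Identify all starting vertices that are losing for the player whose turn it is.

B, E, H

Label each position W (a win for the player to move) or L (a loss). A position with no legal move is L; any other position is W exactly when some move reaches an L, and L when every move reaches a W.
Every edge goes from a vertex to one that appears earlier in the order B, D, E, F, H, A, G, C, so processing vertices in that order labels each vertex after all of its successors.
B: no outgoing edge → L
D: →B(L), so W
E: →D(W) only, which is W, so L
F: →B(L), so W
H: →F(W) only, which is W, so L
A: →B(L), so W
G: →E(L), so W
C: →B(L), so W
The losing starting vertices are exactly the entries labelled L in this table (3 of them).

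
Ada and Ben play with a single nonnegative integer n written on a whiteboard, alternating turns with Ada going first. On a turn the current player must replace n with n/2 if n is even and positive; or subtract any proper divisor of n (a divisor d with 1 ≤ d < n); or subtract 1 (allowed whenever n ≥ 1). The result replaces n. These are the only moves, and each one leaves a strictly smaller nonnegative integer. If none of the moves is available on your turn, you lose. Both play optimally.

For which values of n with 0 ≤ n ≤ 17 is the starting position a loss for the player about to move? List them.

0, 2, 5, 7, 9, 11, 13, 15, 17

Label each position W (a win for the player to move) or L (a loss). A position with no legal move is L; any other position is W exactly when some move reaches an L, and L when every move reaches a W.
n=0: no move → L
n=1: W (go to 0, an L position)
n=2: L (sole option 1(W) is W)
n=3: W (go to 2, an L position)
n=4: W (go to 2, an L position)
n=5: L (sole option 4(W) is W)
n=6: W (go to 5, an L position)
n=7: L (sole option 6(W) is W)
n=8: W (go to 7, an L position)
n=9: L (options 6(W), 8(W) are all W)
n=10: W (go to 5, an L position)
n=11: L (sole option 10(W) is W)
n=12: W (go to 9, an L position)
n=13: L (sole option 12(W) is W)
n=14: W (go to 7, an L position)
n=15: L (options 10(W), 12(W), 14(W) are all W)
n=16: W (go to 15, an L position)
n=17: L (sole option 16(W) is W)
The losing starting values of n are exactly the entries labelled L in this table (9 of them).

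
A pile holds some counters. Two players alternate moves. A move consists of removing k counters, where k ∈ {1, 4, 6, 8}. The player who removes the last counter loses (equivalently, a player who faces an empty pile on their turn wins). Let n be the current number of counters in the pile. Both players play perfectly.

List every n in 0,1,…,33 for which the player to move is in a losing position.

Classify positions by backward induction: terminal positions (no move available) are W. From any other position, the mover wins iff some move reaches an L.
n=0: no move; the opponent has just taken the last counter and therefore loses → W
n=1: →0(W) only, which is W, so L
n=2: →1(L), so W
n=3: →2(W) only, which is W, so L
n=4: →3(L), so W
n=5: →1(L), so W
n=6: →5(W), 2(W), 0(W) — all W, so L
n=7: →6(L), so W
n=8: →7(W), 4(W), 2(W), 0(W) — all W, so L
n=9: →8(L), so W
n=10: →6(L), so W
n=11: →3(L), so W
n=12: →8(L), so W
n=13: →12(W), 9(W), 7(W), 5(W) — all W, so L
n=14: →13(L), so W
n=15: →14(W), 11(W), 9(W), 7(W) — all W, so L
n=16: →15(L), so W
n=17: →13(L), so W
n=18: →17(W), 14(W), 12(W), 10(W) — all W, so L
n=19: →18(L), so W
n=20: →19(W), 16(W), 14(W), 12(W) — all W, so L
n=21: →20(L), so W
n=22: →18(L), so W
n=23: →15(L), so W
n=24: →20(L), so W
n=25: →24(W), 21(W), 19(W), 17(W) — all W, so L
n=26: →25(L), so W
n=27: →26(W), 23(W), 21(W), 19(W) — all W, so L
n=28: →27(L), so W
n=29: →25(L), so W
n=30: →29(W), 26(W), 24(W), 22(W) — all W, so L
n=31: →30(L), so W
n=32: →31(W), 28(W), 26(W), 24(W) — all W, so L
n=33: →32(L), so W
The losing starting values of n are exactly the entries labelled L in this table (12 of them).

1, 3, 6, 8, 13, 15, 18, 20, 25, 27, 30, 32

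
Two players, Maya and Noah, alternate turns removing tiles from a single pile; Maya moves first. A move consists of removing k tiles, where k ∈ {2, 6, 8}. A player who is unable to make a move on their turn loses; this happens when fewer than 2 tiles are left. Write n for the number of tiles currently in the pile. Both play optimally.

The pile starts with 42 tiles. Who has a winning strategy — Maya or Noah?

Noah wins.

Classify positions by backward induction: terminal positions (no move available) are L. From any other position, the mover wins iff some move reaches an L.
n=0: no move → L
n=1: no move → L
n=2: W (go to 0, an L position)
n=3: W (go to 1, an L position)
n=4: L (sole option 2(W) is W)
n=5: L (sole option 3(W) is W)
n=6: W (go to 4, an L position)
n=7: W (go to 5, an L position)
n=8: W (go to 0, an L position)
n=9: W (go to 1, an L position)
n=10: W (go to 4, an L position)
n=11: W (go to 5, an L position)
n=12: W (go to 4, an L position)
n=13: W (go to 5, an L position)
n=14: L (options 12(W), 8(W), 6(W) are all W)
n=15: L (options 13(W), 9(W), 7(W) are all W)
n=16: W (go to 14, an L position)
n=17: W (go to 15, an L position)
n=18: L (options 16(W), 12(W), 10(W) are all W)
n=19: L (options 17(W), 13(W), 11(W) are all W)
n=20: W (go to 18, an L position)
n=21: W (go to 19, an L position)
n=22: W (go to 14, an L position)
n=23: W (go to 15, an L position)
n=24: W (go to 18, an L position)
n=25: W (go to 19, an L position)
n=26: W (go to 18, an L position)
n=27: W (go to 19, an L position)
n=28: L (options 26(W), 22(W), 20(W) are all W)
n=29: L (options 27(W), 23(W), 21(W) are all W)
n=30: W (go to 28, an L position)
n=31: W (go to 29, an L position)
n=32: L (options 30(W), 26(W), 24(W) are all W)
n=33: L (options 31(W), 27(W), 25(W) are all W)
n=34: W (go to 32, an L position)
n=35: W (go to 33, an L position)
n=36: W (go to 28, an L position)
n=37: W (go to 29, an L position)
n=38: W (go to 32, an L position)
n=39: W (go to 33, an L position)
n=40: W (go to 32, an L position)
n=41: W (go to 33, an L position)
n=42: L (options 40(W), 36(W), 34(W) are all W)
The starting position 42 is L: whatever Maya does, the opponent receives a W position.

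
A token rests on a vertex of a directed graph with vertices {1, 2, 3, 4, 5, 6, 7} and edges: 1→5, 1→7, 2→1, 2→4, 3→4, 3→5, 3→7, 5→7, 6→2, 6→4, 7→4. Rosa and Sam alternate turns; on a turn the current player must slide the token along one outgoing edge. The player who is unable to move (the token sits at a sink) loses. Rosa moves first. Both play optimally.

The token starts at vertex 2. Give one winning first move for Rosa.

Positions with no move are L. A position that does have a move is losing for the player to move precisely when every available move leads to a winning position for the opponent. Fill in the labels:
Every edge goes from a vertex to one that appears earlier in the order 4, 7, 5, 1, 2, 6, 3, so processing vertices in that order labels each vertex after all of its successors.
4: no outgoing edge → L
7: W (go to 4, an L position)
5: L (sole option 7(W) is W)
1: W (go to 5, an L position)
2: W (go to 4, an L position)
6: W (go to 4, an L position)
3: W (go to 5, an L position)
From 2, the L positions reachable in one move are: 4.

Move to 4.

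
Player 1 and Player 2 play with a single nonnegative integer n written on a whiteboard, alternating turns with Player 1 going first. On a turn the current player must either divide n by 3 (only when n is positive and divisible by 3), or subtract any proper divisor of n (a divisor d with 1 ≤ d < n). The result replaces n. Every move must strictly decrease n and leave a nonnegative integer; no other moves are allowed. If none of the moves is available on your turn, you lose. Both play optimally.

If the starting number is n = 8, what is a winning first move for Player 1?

Positions with no move are L. A position that does have a move is losing for the player to move precisely when every available move leads to a winning position for the opponent. Fill in the labels:
n=0: no move → L
n=1: no move → L
n=2: can move to 1, which is L ⇒ W
n=3: can move to 1, which is L ⇒ W
n=4: moves to 2(W), 3(W); every one is W ⇒ L
n=5: can move to 4, which is L ⇒ W
n=6: can move to 4, which is L ⇒ W
n=7: the only move is to 6(W), a W ⇒ L
n=8: can move to 4, which is L ⇒ W
From 8, the L positions reachable in one move are: 4, 7. Any move reaching one of these is winning.

Move to 4.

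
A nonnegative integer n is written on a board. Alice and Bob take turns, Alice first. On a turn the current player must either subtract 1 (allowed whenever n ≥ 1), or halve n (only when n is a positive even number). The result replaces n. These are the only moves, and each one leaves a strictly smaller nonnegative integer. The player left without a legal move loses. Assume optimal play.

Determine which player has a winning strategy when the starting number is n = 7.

Compute win/loss labels from the base case upward. A position with no move is L. Any other position is W if it can reach an L in one move, else L.
n=0: no move → L
n=1: →0(L), so W
n=2: →1(W) only, which is W, so L
n=3: →2(L), so W
n=4: →2(L), so W
n=5: →4(W) only, which is W, so L
n=6: →5(L), so W
n=7: →6(W) only, which is W, so L
Every move from 7 reaches a W position, so the mover loses.

Bob wins.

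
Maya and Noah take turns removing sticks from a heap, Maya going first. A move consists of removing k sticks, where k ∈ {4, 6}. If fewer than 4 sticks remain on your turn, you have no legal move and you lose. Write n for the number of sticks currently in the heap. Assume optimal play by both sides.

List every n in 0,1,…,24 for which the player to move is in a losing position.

0, 1, 2, 3, 10, 11, 12, 13, 20, 21, 22, 23

Label each position W (a win for the player to move) or L (a loss). A position with no legal move is L; any other position is W exactly when some move reaches an L, and L when every move reaches a W.
n=0: no move → L
n=1: no move → L
n=2: no move → L
n=3: no move → L
n=4: can move to 0, which is L ⇒ W
n=5: can move to 1, which is L ⇒ W
n=6: can move to 2, which is L ⇒ W
n=7: can move to 3, which is L ⇒ W
n=8: can move to 2, which is L ⇒ W
n=9: can move to 3, which is L ⇒ W
n=10: moves to 6(W), 4(W); every one is W ⇒ L
n=11: moves to 7(W), 5(W); every one is W ⇒ L
n=12: moves to 8(W), 6(W); every one is W ⇒ L
n=13: moves to 9(W), 7(W); every one is W ⇒ L
n=14: can move to 10, which is L ⇒ W
n=15: can move to 11, which is L ⇒ W
n=16: can move to 12, which is L ⇒ W
n=17: can move to 13, which is L ⇒ W
n=18: can move to 12, which is L ⇒ W
n=19: can move to 13, which is L ⇒ W
n=20: moves to 16(W), 14(W); every one is W ⇒ L
n=21: moves to 17(W), 15(W); every one is W ⇒ L
n=22: moves to 18(W), 16(W); every one is W ⇒ L
n=23: moves to 19(W), 17(W); every one is W ⇒ L
n=24: can move to 20, which is L ⇒ W
Reading off the rows marked L gives the requested list; there are 12 such values of n.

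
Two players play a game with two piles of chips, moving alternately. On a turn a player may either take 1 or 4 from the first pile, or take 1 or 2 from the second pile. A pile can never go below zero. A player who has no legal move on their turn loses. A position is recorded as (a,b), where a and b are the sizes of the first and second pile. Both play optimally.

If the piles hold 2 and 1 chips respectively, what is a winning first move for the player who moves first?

Move to (1,1).

Positions with no move are L. A position that does have a move is losing for the player to move precisely when every available move leads to a winning position for the opponent. Fill in the labels:
No move ever increases a pile, so every position that can arise here has a ≤ 2 and b ≤ 1; it is enough to label the cells with 0 ≤ a ≤ 2 and 0 ≤ b ≤ 1.
Every move lowers a or b (never raises either), so fill the grid row by row in increasing a, and left to right within a row: each cell's successors are then already labelled.
      b=0  b=1
a=0:    L    W
a=1:    W    L
a=2:    L    W
Cells with no legal move (terminal, hence L): (0,0).
The remaining L cells, each justified by listing all of its moves:
(1,1): L (options (0,1)(W), (1,0)(W) are all W)
(2,0): L (sole option (1,0)(W) is W)
Every other cell has at least one move into one of the L cells above, so it is W.
From (2,1), the L positions reachable in one move are: (1,1), (2,0). Any move reaching one of these is winning.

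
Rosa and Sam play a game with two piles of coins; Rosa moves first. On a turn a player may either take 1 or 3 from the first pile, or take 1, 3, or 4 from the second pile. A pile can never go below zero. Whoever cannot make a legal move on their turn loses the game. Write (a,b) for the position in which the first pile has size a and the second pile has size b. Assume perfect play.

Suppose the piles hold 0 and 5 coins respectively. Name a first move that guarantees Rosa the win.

Use the standard recursion: the mover loses at a terminal position; elsewhere, the mover wins exactly when some move hands the opponent an L position.
No move ever increases a pile, so every position that can arise here has a ≤ 0 and b ≤ 5; it is enough to label the cells with 0 ≤ a ≤ 0 and 0 ≤ b ≤ 5.
Every move lowers a or b (never raises either), so fill the grid row by row in increasing a, and left to right within a row: each cell's successors are then already labelled.
      b=0  b=1  b=2  b=3  b=4  b=5
a=0:    L    W    L    W    W    W
Cells with no legal move (terminal, hence L): (0,0).
The remaining L cells, each justified by listing all of its moves:
(0,2): only reaches (0,1)(W), which is W → L
Every other cell has at least one move into one of the L cells above, so it is W.
From (0,5), the L positions reachable in one move are: (0,2).

Move to (0,2).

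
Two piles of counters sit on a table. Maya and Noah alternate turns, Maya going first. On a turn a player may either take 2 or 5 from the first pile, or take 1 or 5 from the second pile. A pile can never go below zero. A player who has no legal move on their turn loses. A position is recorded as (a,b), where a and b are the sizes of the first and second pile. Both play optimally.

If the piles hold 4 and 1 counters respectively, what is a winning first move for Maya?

Move to (2,1).

Label each position W (a win for the player to move) or L (a loss). A position with no legal move is L; any other position is W exactly when some move reaches an L, and L when every move reaches a W.
No move ever increases a pile, so every position that can arise here has a ≤ 4 and b ≤ 1; it is enough to label the cells with 0 ≤ a ≤ 4 and 0 ≤ b ≤ 1.
Every move lowers a or b (never raises either), so fill the grid row by row in increasing a, and left to right within a row: each cell's successors are then already labelled.
      b=0  b=1
a=0:    L    W
a=1:    L    W
a=2:    W    L
a=3:    W    L
a=4:    L    W
Cells with no legal move (terminal, hence L): (0,0), (1,0).
The remaining L cells, each justified by listing all of its moves:
(2,1): →(0,1)(W), (2,0)(W) — all W, so L
(3,1): →(1,1)(W), (3,0)(W) — all W, so L
(4,0): →(2,0)(W) only, which is W, so L
Every other cell has at least one move into one of the L cells above, so it is W.
From (4,1), the L positions reachable in one move are: (2,1), (4,0). Any move reaching one of these is winning.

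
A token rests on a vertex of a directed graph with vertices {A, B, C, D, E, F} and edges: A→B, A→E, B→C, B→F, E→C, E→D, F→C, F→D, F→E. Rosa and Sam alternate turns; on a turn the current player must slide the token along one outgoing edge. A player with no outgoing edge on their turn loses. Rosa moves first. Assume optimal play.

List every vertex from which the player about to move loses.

Positions with no move are L. A position that does have a move is losing for the player to move precisely when every available move leads to a winning position for the opponent. Fill in the labels:
Every edge goes from a vertex to one that appears earlier in the order C, D, E, F, B, A, so processing vertices in that order labels each vertex after all of its successors.
C: no outgoing edge → L
D: no outgoing edge → L
E: can move to D, which is L ⇒ W
F: can move to D, which is L ⇒ W
B: can move to C, which is L ⇒ W
A: moves to B(W), E(W); every one is W ⇒ L
The losing starting vertices are exactly the entries labelled L in this table (3 of them).

A, C, D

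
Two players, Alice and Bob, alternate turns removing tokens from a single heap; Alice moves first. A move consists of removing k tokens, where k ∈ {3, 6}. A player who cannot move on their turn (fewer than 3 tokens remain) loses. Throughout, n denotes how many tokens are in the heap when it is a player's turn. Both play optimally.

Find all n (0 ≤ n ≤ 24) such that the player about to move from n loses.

0, 1, 2, 9, 10, 11, 18, 19, 20

Work bottom-up. With no move the player to move loses. Otherwise the position is W if at least one move leads to an L position for the opponent, and L if every move leads to a W.
n=0: no move → L
n=1: no move → L
n=2: no move → L
n=3: W (go to 0, an L position)
n=4: W (go to 1, an L position)
n=5: W (go to 2, an L position)
n=6: W (go to 0, an L position)
n=7: W (go to 1, an L position)
n=8: W (go to 2, an L position)
n=9: L (options 6(W), 3(W) are all W)
n=10: L (options 7(W), 4(W) are all W)
n=11: L (options 8(W), 5(W) are all W)
n=12: W (go to 9, an L position)
n=13: W (go to 10, an L position)
n=14: W (go to 11, an L position)
n=15: W (go to 9, an L position)
n=16: W (go to 10, an L position)
n=17: W (go to 11, an L position)
n=18: L (options 15(W), 12(W) are all W)
n=19: L (options 16(W), 13(W) are all W)
n=20: L (options 17(W), 14(W) are all W)
n=21: W (go to 18, an L position)
n=22: W (go to 19, an L position)
n=23: W (go to 20, an L position)
n=24: W (go to 18, an L position)
The losing starting values of n are exactly the entries labelled L in this table (9 of them).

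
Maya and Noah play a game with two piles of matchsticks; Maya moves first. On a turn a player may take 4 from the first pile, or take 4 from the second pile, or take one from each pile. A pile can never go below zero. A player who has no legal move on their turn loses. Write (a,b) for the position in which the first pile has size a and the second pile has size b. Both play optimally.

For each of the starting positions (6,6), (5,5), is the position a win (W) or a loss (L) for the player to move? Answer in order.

Compute win/loss labels from the base case upward. A position with no move is L. Any other position is W if it can reach an L in one move, else L.
No move ever increases a pile, so every position that can arise here has a ≤ 6 and b ≤ 6; it is enough to label the cells with 0 ≤ a ≤ 6 and 0 ≤ b ≤ 6.
Every move lowers a or b (never raises either), so fill the grid row by row in increasing a, and left to right within a row: each cell's successors are then already labelled.
      b=0  b=1  b=2  b=3  b=4  b=5  b=6
a=0:    L    L    L    L    W    W    W
a=1:    L    W    W    W    W    L    L
a=2:    L    W    L    L    W    L    W
a=3:    L    W    L    W    W    L    W
a=4:    W    W    W    W    L    L    W
a=5:    W    L    L    L    L    W    W
a=6:    W    L    W    W    W    W    L
Cells with no legal move (terminal, hence L): (0,0), (0,1), (0,2), (0,3), (1,0), (2,0), (3,0).
The remaining L cells, each justified by listing all of its moves:
(1,5): only reaches (1,1)(W), (0,4)(W), all W → L
(1,6): only reaches (1,2)(W), (0,5)(W), all W → L
(2,2): only reaches (1,1)(W), which is W → L
(2,3): only reaches (1,2)(W), which is W → L
(2,5): only reaches (2,1)(W), (1,4)(W), all W → L
(3,2): only reaches (2,1)(W), which is W → L
(3,5): only reaches (3,1)(W), (2,4)(W), all W → L
(4,4): only reaches (0,4)(W), (4,0)(W), (3,3)(W), all W → L
(4,5): only reaches (0,5)(W), (4,1)(W), (3,4)(W), all W → L
(5,1): only reaches (1,1)(W), (4,0)(W), all W → L
(5,2): only reaches (1,2)(W), (4,1)(W), all W → L
(5,3): only reaches (1,3)(W), (4,2)(W), all W → L
(5,4): only reaches (1,4)(W), (5,0)(W), (4,3)(W), all W → L
(6,1): only reaches (2,1)(W), (5,0)(W), all W → L
(6,6): only reaches (2,6)(W), (6,2)(W), (5,5)(W), all W → L
Every other cell has at least one move into one of the L cells above, so it is W.
(6,6): one of the L cells justified above, so L
(5,5): the move to (1,5) reaches an L cell, so W

(6,6): L, (5,5): W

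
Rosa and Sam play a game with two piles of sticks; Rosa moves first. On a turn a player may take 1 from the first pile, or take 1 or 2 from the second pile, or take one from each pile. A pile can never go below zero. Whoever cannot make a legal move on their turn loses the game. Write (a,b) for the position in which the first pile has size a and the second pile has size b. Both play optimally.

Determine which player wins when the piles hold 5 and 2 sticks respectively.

Positions with no move are L. A position that does have a move is losing for the player to move precisely when every available move leads to a winning position for the opponent. Fill in the labels:
No move ever increases a pile, so every position that can arise here has a ≤ 5 and b ≤ 2; it is enough to label the cells with 0 ≤ a ≤ 5 and 0 ≤ b ≤ 2.
Every move lowers a or b (never raises either), so fill the grid row by row in increasing a, and left to right within a row: each cell's successors are then already labelled.
      b=0  b=1  b=2
a=0:    L    W    W
a=1:    W    W    L
a=2:    L    W    W
a=3:    W    W    L
a=4:    L    W    W
a=5:    W    W    L
Cells with no legal move (terminal, hence L): (0,0).
The remaining L cells, each justified by listing all of its moves:
(1,2): L (options (0,2)(W), (1,1)(W), (1,0)(W), (0,1)(W) are all W)
(2,0): L (sole option (1,0)(W) is W)
(3,2): L (options (2,2)(W), (3,1)(W), (3,0)(W), (2,1)(W) are all W)
(4,0): L (sole option (3,0)(W) is W)
(5,2): L (options (4,2)(W), (5,1)(W), (5,0)(W), (4,1)(W) are all W)
Every other cell has at least one move into one of the L cells above, so it is W.
The starting position (5,2) is L: whatever Rosa does, the opponent receives a W position.

Sam wins.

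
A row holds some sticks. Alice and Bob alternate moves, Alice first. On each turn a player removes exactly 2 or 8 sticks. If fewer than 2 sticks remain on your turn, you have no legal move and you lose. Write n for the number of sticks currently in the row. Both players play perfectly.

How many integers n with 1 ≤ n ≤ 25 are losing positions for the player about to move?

Build the W/L table. Terminal = L. A non-terminal position is W if it has a move to some L; otherwise it is L.
n=0: no move → L
n=1: no move → L
n=2: can move to 0, which is L ⇒ W
n=3: can move to 1, which is L ⇒ W
n=4: the only move is to 2(W), a W ⇒ L
n=5: the only move is to 3(W), a W ⇒ L
n=6: can move to 4, which is L ⇒ W
n=7: can move to 5, which is L ⇒ W
n=8: can move to 0, which is L ⇒ W
n=9: can move to 1, which is L ⇒ W
n=10: moves to 8(W), 2(W); every one is W ⇒ L
n=11: moves to 9(W), 3(W); every one is W ⇒ L
n=12: can move to 10, which is L ⇒ W
n=13: can move to 11, which is L ⇒ W
n=14: moves to 12(W), 6(W); every one is W ⇒ L
n=15: moves to 13(W), 7(W); every one is W ⇒ L
n=16: can move to 14, which is L ⇒ W
n=17: can move to 15, which is L ⇒ W
n=18: can move to 10, which is L ⇒ W
n=19: can move to 11, which is L ⇒ W
n=20: moves to 18(W), 12(W); every one is W ⇒ L
n=21: moves to 19(W), 13(W); every one is W ⇒ L
n=22: can move to 20, which is L ⇒ W
n=23: can move to 21, which is L ⇒ W
n=24: moves to 22(W), 16(W); every one is W ⇒ L
n=25: moves to 23(W), 17(W); every one is W ⇒ L
L entries with 1 ≤ n ≤ 25 (n=0 is outside the asked range and is not counted): n = 1, 4, 5, 10, 11, 14, 15, 20, 21, 24, 25; that makes 11.

11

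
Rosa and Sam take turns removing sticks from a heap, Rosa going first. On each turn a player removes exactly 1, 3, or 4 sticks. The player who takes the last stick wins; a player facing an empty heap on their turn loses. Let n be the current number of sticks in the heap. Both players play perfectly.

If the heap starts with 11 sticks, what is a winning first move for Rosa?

Work bottom-up. With no move the player to move loses. Otherwise the position is W if at least one move leads to an L position for the opponent, and L if every move leads to a W.
n=0: no move → L
n=1: →0(L), so W
n=2: →1(W) only, which is W, so L
n=3: →2(L), so W
n=4: →0(L), so W
n=5: →2(L), so W
n=6: →2(L), so W
n=7: →6(W), 4(W), 3(W) — all W, so L
n=8: →7(L), so W
n=9: →8(W), 6(W), 5(W) — all W, so L
n=10: →9(L), so W
n=11: →7(L), so W
From 11, the L positions reachable in one move are: 7.

Remove 4, leaving 7.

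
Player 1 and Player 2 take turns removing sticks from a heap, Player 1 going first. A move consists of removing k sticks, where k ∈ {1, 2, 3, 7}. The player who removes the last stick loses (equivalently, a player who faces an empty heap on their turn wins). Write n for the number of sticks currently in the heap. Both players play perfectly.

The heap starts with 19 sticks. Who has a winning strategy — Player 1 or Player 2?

Classify positions by backward induction: terminal positions (no move available) are W. From any other position, the mover wins iff some move reaches an L.
n=0: no move; the opponent has just taken the last stick and therefore loses → W
n=1: L (sole option 0(W) is W)
n=2: W (go to 1, an L position)
n=3: W (go to 1, an L position)
n=4: W (go to 1, an L position)
n=5: L (options 4(W), 3(W), 2(W) are all W)
n=6: W (go to 5, an L position)
n=7: W (go to 5, an L position)
n=8: W (go to 5, an L position)
n=9: L (options 8(W), 7(W), 6(W), 2(W) are all W)
n=10: W (go to 9, an L position)
n=11: W (go to 9, an L position)
n=12: W (go to 9, an L position)
n=13: L (options 12(W), 11(W), 10(W), 6(W) are all W)
n=14: W (go to 13, an L position)
n=15: W (go to 13, an L position)
n=16: W (go to 13, an L position)
n=17: L (options 16(W), 15(W), 14(W), 10(W) are all W)
n=18: W (go to 17, an L position)
n=19: W (go to 17, an L position)
From 19 Player 1 can remove 2, leaving 17, reaching an L position.

Player 1 wins.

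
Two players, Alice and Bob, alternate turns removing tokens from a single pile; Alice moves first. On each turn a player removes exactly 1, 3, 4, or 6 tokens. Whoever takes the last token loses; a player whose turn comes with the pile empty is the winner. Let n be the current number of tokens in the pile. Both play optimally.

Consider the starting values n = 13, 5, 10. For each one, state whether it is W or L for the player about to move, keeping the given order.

Classify positions by backward induction: terminal positions (no move available) are W. From any other position, the mover wins iff some move reaches an L.
n=0: no move; the opponent has just taken the last token and therefore loses → W
n=1: the only move is to 0(W), a W ⇒ L
n=2: can move to 1, which is L ⇒ W
n=3: moves to 2(W), 0(W); every one is W ⇒ L
n=4: can move to 3, which is L ⇒ W
n=5: can move to 1, which is L ⇒ W
n=6: can move to 3, which is L ⇒ W
n=7: can move to 3, which is L ⇒ W
n=8: moves to 7(W), 5(W), 4(W), 2(W); every one is W ⇒ L
n=9: can move to 8, which is L ⇒ W
n=10: moves to 9(W), 7(W), 6(W), 4(W); every one is W ⇒ L
n=11: can move to 10, which is L ⇒ W
n=12: can move to 8, which is L ⇒ W
n=13: can move to 10, which is L ⇒ W

13: W, 5: W, 10: L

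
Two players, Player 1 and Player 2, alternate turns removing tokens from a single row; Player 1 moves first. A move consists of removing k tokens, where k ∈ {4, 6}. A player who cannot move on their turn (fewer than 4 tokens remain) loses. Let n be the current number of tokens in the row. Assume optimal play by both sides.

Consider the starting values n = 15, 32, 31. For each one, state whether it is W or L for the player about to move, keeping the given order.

Compute win/loss labels from the base case upward. A position with no move is L. Any other position is W if it can reach an L in one move, else L.
n=0: no move → L
n=1: no move → L
n=2: no move → L
n=3: no move → L
n=4: W (go to 0, an L position)
n=5: W (go to 1, an L position)
n=6: W (go to 2, an L position)
n=7: W (go to 3, an L position)
n=8: W (go to 2, an L position)
n=9: W (go to 3, an L position)
n=10: L (options 6(W), 4(W) are all W)
n=11: L (options 7(W), 5(W) are all W)
n=12: L (options 8(W), 6(W) are all W)
n=13: L (options 9(W), 7(W) are all W)
n=14: W (go to 10, an L position)
n=15: W (go to 11, an L position)
n=16: W (go to 12, an L position)
n=17: W (go to 13, an L position)
n=18: W (go to 12, an L position)
n=19: W (go to 13, an L position)
n=20: L (options 16(W), 14(W) are all W)
n=21: L (options 17(W), 15(W) are all W)
n=22: L (options 18(W), 16(W) are all W)
n=23: L (options 19(W), 17(W) are all W)
n=24: W (go to 20, an L position)
n=25: W (go to 21, an L position)
n=26: W (go to 22, an L position)
n=27: W (go to 23, an L position)
n=28: W (go to 22, an L position)
n=29: W (go to 23, an L position)
n=30: L (options 26(W), 24(W) are all W)
n=31: L (options 27(W), 25(W) are all W)
n=32: L (options 28(W), 26(W) are all W)

15: W, 32: L, 31: L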